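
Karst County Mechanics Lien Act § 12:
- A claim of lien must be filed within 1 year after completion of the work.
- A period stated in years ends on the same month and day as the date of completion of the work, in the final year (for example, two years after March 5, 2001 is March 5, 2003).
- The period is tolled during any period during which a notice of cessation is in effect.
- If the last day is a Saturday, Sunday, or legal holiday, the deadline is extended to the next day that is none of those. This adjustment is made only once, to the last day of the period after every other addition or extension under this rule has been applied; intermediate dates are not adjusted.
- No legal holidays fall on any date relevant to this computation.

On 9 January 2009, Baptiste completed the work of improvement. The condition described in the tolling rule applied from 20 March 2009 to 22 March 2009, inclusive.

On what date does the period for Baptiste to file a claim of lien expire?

January 12, 2010

1 year after 9 January 2009 is January 9, 2010.
From March 20, 2009 through March 22, 2009 inclusive is 3 days; tolling adds 3 days: January 9, 2010 + 3 days = January 12, 2010.
January 12, 2010 is a Tuesday and not a legal holiday, so no extension applies.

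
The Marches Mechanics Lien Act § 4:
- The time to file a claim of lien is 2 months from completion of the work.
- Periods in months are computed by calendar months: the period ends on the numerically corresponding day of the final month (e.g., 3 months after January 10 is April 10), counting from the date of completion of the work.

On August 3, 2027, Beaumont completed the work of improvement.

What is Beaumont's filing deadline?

2 months after August 3, 2027 is October 3, 2027.

October 3, 2027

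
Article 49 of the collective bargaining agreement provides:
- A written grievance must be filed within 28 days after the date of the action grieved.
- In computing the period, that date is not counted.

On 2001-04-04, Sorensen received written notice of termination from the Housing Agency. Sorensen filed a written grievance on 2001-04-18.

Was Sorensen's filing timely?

Yes

28 days after 2001-04-04 is May 2, 2001.
The deadline is May 2, 2001; the filing on April 18, 2001 is on or before that date.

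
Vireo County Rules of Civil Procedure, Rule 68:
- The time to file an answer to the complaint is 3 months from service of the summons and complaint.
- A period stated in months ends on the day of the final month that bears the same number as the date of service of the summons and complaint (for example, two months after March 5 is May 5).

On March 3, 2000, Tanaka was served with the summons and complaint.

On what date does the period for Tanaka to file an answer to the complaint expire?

June 3, 2000

3 months after March 3, 2000 is June 3, 2000.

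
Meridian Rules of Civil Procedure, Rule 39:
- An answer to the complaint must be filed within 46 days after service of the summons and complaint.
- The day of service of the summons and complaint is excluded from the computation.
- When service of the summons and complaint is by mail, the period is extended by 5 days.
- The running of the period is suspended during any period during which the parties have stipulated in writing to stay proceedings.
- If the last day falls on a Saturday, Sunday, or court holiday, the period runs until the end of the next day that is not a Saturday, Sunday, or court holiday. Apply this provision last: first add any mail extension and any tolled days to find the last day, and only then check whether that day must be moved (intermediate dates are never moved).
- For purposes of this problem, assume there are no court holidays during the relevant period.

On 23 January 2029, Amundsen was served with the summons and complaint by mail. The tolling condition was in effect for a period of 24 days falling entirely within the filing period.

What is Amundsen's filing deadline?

April 9, 2029

46 days after 23 January 2029 is March 10, 2029.
Service was by mail, adding 5 days: March 10, 2029 + 5 days = March 15, 2029.
Tolling adds 24 days: March 15, 2029 + 24 days = April 8, 2029.
April 8, 2029 is Sunday. The next qualifying day is April 9, 2029.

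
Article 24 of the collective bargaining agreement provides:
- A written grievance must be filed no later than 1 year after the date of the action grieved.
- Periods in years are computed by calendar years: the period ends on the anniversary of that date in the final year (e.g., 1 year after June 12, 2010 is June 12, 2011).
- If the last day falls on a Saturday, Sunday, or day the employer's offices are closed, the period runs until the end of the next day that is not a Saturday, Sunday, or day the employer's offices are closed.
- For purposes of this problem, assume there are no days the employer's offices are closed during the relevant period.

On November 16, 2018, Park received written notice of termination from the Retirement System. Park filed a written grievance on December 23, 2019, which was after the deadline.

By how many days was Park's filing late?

35 days

1 year after November 16, 2018 is November 16, 2019.
November 16, 2019 is Saturday; November 17, 2019 is Sunday. The next qualifying day is November 18, 2019.
The deadline is November 18, 2019; from November 18, 2019 to December 23, 2019 is 35 days.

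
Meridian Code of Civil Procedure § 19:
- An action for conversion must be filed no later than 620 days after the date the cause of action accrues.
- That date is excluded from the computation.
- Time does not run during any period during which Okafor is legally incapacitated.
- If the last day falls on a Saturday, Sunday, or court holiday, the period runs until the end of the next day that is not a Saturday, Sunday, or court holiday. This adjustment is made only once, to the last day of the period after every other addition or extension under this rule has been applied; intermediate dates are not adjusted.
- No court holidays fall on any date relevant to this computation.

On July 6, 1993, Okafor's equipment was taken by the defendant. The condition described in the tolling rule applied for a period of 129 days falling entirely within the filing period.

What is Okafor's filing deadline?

620 days after July 6, 1993 is March 18, 1995.
Tolling adds 129 days: March 18, 1995 + 129 days = July 25, 1995.
July 25, 1995 is a Tuesday and not a court holiday, so no extension applies.

July 25, 1995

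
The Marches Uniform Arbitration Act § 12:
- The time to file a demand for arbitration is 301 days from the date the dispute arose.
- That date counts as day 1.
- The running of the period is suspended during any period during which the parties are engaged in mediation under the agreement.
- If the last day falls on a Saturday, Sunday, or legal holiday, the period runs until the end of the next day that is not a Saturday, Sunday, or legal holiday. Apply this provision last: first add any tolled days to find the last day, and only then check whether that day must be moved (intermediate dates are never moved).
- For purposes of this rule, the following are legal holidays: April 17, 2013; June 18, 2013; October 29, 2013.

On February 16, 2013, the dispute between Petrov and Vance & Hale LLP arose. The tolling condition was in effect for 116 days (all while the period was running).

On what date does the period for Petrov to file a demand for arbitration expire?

April 8, 2014

Counting February 16, 2013 as day 1, day 301 is December 13, 2013.
Tolling adds 116 days: December 13, 2013 + 116 days = April 8, 2014.
April 8, 2014 is a Tuesday and not a legal holiday, so no extension applies.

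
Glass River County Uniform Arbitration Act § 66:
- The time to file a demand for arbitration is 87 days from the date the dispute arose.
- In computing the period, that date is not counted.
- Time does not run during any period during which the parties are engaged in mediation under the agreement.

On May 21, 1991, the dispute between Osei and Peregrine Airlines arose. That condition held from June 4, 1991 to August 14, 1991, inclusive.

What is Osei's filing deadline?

October 27, 1991

87 days after May 21, 1991 is August 16, 1991.
From June 4, 1991 through August 14, 1991 inclusive is 72 days; tolling adds 72 days: August 16, 1991 + 72 days = October 27, 1991.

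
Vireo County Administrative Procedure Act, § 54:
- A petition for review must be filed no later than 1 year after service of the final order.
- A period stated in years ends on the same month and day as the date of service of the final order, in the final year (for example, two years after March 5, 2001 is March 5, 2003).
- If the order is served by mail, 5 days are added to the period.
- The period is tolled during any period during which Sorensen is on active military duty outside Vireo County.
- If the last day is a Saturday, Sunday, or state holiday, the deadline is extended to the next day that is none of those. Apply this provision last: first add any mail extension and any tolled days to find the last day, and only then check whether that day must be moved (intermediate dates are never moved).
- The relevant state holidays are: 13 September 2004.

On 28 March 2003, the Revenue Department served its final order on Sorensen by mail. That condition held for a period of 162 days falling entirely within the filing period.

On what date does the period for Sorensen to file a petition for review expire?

September 14, 2004

1 year after 28 March 2003 is March 28, 2004.
Service was by mail, adding 5 days: March 28, 2004 + 5 days = April 2, 2004.
Tolling adds 162 days: April 2, 2004 + 162 days = September 11, 2004.
September 11, 2004 is Saturday; September 12, 2004 is Sunday; September 13, 2004 is a listed holiday. The next qualifying day is September 14, 2004.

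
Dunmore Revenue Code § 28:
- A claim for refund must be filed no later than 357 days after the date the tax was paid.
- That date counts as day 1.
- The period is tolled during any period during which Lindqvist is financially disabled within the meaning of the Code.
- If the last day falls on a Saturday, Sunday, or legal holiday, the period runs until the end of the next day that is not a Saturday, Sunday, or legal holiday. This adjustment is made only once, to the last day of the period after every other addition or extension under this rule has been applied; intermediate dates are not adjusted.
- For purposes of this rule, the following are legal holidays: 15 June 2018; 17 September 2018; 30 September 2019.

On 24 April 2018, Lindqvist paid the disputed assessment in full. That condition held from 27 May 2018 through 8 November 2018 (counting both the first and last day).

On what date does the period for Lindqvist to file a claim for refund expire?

Counting 24 April 2018 as day 1, day 357 is April 15, 2019.
From May 27, 2018 through November 8, 2018 inclusive is 166 days; tolling adds 166 days: April 15, 2019 + 166 days = September 28, 2019.
September 28, 2019 is Saturday; September 29, 2019 is Sunday; September 30, 2019 is a listed holiday. The next qualifying day is October 1, 2019.

October 1, 2019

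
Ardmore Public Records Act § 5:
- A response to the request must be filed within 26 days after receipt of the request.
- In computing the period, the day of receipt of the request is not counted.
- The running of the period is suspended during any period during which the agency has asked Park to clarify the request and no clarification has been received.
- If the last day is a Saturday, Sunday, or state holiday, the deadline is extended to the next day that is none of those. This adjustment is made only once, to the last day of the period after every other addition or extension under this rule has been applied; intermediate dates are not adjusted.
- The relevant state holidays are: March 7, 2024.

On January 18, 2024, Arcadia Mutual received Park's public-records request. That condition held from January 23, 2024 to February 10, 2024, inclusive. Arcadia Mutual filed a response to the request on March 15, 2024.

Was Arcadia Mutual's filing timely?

No

26 days after January 18, 2024 is February 13, 2024.
From January 23, 2024 through February 10, 2024 inclusive is 19 days; tolling adds 19 days: February 13, 2024 + 19 days = March 3, 2024.
March 3, 2024 is Sunday. The next qualifying day is March 4, 2024.
The deadline is March 4, 2024; the filing on March 15, 2024 is after that date.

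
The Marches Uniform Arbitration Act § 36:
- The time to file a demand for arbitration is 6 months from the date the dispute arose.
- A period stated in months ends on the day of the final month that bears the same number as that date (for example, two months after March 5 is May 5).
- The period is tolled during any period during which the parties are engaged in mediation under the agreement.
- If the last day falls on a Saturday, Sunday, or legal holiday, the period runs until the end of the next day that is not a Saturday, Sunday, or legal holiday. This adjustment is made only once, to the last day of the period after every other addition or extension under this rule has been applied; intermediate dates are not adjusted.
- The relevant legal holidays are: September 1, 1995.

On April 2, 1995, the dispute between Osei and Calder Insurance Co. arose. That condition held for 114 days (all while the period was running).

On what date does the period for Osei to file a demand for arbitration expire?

6 months after April 2, 1995 is October 2, 1995.
Tolling adds 114 days: October 2, 1995 + 114 days = January 24, 1996.
January 24, 1996 is a Wednesday and not a legal holiday, so no extension applies.

January 24, 1996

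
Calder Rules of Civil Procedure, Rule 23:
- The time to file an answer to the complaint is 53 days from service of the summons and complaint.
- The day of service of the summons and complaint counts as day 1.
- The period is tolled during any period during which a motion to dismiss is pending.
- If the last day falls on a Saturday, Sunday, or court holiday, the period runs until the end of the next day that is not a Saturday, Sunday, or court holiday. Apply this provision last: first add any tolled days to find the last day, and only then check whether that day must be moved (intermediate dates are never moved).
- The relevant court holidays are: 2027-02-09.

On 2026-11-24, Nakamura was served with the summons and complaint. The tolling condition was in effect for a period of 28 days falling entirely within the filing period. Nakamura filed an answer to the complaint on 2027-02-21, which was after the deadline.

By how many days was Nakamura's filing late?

Counting 2026-11-24 as day 1, day 53 is January 15, 2027.
Tolling adds 28 days: January 15, 2027 + 28 days = February 12, 2027.
February 12, 2027 is a Friday and not a court holiday, so no extension applies.
The deadline is February 12, 2027; from February 12, 2027 to February 21, 2027 is 9 days.

9 days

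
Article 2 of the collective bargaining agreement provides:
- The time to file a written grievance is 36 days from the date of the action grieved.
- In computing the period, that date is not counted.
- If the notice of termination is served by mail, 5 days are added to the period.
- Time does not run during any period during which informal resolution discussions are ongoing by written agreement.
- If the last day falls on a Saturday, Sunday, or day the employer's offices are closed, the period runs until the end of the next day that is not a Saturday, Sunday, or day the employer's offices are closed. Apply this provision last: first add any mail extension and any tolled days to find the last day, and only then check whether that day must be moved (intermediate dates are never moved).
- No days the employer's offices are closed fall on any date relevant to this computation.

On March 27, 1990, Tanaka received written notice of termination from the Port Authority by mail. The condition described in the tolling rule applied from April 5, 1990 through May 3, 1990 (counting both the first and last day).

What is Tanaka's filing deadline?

June 5, 1990

36 days after March 27, 1990 is May 2, 1990.
Service was by mail, adding 5 days: May 2, 1990 + 5 days = May 7, 1990.
From April 5, 1990 through May 3, 1990 inclusive is 29 days; tolling adds 29 days: May 7, 1990 + 29 days = June 5, 1990.
June 5, 1990 is a Tuesday and not a day the employer's offices are closed, so no extension applies.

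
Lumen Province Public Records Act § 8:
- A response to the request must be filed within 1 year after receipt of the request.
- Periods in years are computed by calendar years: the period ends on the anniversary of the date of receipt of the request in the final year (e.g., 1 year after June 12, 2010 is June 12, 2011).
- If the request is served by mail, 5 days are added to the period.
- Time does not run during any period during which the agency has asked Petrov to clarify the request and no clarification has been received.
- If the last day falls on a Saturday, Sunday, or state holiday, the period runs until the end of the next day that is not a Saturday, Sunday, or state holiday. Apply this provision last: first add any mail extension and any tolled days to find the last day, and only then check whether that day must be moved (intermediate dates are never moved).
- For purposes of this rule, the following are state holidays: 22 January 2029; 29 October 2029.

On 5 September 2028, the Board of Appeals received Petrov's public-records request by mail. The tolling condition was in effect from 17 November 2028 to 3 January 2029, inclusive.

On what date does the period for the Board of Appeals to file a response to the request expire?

October 30, 2029

1 year after 5 September 2028 is September 5, 2029.
Service was by mail, adding 5 days: September 5, 2029 + 5 days = September 10, 2029.
From November 17, 2028 through January 3, 2029 inclusive is 48 days; tolling adds 48 days: September 10, 2029 + 48 days = October 28, 2029.
October 28, 2029 is Sunday; October 29, 2029 is a listed holiday. The next qualifying day is October 30, 2029.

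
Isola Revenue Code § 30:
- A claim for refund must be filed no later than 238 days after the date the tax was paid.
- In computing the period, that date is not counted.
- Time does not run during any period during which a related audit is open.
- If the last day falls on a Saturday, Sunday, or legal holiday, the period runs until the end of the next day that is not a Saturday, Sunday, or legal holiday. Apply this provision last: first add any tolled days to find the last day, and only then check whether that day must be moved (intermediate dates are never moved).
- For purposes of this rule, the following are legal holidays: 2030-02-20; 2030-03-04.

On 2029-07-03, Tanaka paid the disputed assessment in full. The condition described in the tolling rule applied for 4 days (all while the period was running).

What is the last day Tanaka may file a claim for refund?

March 5, 2030

238 days after 2029-07-03 is February 26, 2030.
Tolling adds 4 days: February 26, 2030 + 4 days = March 2, 2030.
March 2, 2030 is Saturday; March 3, 2030 is Sunday; March 4, 2030 is a listed holiday. The next qualifying day is March 5, 2030.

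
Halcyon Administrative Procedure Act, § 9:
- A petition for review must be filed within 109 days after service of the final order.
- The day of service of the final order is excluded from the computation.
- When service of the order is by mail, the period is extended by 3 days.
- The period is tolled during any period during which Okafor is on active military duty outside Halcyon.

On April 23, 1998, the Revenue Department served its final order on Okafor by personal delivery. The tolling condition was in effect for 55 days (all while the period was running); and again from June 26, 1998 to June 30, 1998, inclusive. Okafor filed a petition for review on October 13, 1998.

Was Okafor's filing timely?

No

109 days after April 23, 1998 is August 10, 1998.
Service was not by mail, so no mail extension applies.
Tolling adds 55 days: August 10, 1998 + 55 days = October 4, 1998.
From June 26, 1998 through June 30, 1998 inclusive is 5 days; tolling adds 5 days: October 4, 1998 + 5 days = October 9, 1998.
The deadline is October 9, 1998; the filing on October 13, 1998 is after that date.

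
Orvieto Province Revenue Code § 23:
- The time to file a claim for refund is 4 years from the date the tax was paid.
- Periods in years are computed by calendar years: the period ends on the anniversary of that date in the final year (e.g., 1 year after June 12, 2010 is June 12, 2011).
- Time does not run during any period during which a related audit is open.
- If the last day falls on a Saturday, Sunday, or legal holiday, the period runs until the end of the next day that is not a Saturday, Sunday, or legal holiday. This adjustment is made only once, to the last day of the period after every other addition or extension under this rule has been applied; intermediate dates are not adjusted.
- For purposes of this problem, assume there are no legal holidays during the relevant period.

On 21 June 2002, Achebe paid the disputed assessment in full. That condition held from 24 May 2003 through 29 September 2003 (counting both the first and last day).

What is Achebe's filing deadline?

4 years after 21 June 2002 is June 21, 2006.
From May 24, 2003 through September 29, 2003 inclusive is 129 days; tolling adds 129 days: June 21, 2006 + 129 days = October 28, 2006.
October 28, 2006 is Saturday; October 29, 2006 is Sunday. The next qualifying day is October 30, 2006.

October 30, 2006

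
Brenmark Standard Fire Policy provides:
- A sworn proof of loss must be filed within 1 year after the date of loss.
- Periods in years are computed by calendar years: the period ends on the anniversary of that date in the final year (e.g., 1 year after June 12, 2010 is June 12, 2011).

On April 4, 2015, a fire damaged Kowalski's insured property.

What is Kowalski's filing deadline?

1 year after April 4, 2015 is April 4, 2016.

April 4, 2016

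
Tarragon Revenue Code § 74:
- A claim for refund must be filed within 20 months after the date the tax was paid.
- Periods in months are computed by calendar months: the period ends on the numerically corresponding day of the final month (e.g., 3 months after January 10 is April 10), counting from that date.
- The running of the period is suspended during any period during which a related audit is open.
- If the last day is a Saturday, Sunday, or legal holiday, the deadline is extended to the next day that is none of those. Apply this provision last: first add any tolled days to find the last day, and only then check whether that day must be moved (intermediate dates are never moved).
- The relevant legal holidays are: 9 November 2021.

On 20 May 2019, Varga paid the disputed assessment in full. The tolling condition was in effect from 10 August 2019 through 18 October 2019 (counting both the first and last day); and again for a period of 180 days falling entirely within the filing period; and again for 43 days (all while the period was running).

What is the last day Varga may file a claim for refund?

20 months after 20 May 2019 is January 20, 2021.
From August 10, 2019 through October 18, 2019 inclusive is 70 days; tolling adds 70 days: January 20, 2021 + 70 days = March 31, 2021.
Tolling adds 180 days: March 31, 2021 + 180 days = September 27, 2021.
Tolling adds 43 days: September 27, 2021 + 43 days = November 9, 2021.
November 9, 2021 is a listed holiday. The next qualifying day is November 10, 2021.

November 10, 2021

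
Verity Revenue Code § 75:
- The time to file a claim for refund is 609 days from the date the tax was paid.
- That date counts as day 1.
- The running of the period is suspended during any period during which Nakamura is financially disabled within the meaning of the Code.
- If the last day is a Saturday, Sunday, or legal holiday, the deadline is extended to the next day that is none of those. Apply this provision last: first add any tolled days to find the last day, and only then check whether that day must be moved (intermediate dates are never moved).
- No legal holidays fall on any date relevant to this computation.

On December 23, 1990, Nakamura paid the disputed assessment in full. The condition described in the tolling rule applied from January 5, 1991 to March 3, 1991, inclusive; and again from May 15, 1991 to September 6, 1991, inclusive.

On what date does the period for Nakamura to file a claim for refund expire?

Counting December 23, 1990 as day 1, day 609 is August 22, 1992.
From January 5, 1991 through March 3, 1991 inclusive is 58 days; tolling adds 58 days: August 22, 1992 + 58 days = October 19, 1992.
From May 15, 1991 through September 6, 1991 inclusive is 115 days; tolling adds 115 days: October 19, 1992 + 115 days = February 11, 1993.
February 11, 1993 is a Thursday and not a legal holiday, so no extension applies.

February 11, 1993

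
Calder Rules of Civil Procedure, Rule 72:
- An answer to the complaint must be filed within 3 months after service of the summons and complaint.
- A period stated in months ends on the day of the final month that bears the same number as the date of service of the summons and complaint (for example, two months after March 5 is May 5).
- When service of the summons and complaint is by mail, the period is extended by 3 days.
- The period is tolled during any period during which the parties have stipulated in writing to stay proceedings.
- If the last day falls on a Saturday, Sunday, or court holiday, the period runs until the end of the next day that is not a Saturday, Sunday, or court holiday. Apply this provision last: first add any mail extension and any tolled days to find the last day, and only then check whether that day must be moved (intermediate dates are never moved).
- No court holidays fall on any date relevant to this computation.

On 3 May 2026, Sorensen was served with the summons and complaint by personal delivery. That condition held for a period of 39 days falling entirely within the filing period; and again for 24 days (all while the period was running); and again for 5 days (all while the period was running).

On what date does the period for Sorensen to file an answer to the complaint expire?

3 months after 3 May 2026 is August 3, 2026.
Service was not by mail, so no mail extension applies.
Tolling adds 39 days: August 3, 2026 + 39 days = September 11, 2026.
Tolling adds 24 days: September 11, 2026 + 24 days = October 5, 2026.
Tolling adds 5 days: October 5, 2026 + 5 days = October 10, 2026.
October 10, 2026 is Saturday; October 11, 2026 is Sunday. The next qualifying day is October 12, 2026.

October 12, 2026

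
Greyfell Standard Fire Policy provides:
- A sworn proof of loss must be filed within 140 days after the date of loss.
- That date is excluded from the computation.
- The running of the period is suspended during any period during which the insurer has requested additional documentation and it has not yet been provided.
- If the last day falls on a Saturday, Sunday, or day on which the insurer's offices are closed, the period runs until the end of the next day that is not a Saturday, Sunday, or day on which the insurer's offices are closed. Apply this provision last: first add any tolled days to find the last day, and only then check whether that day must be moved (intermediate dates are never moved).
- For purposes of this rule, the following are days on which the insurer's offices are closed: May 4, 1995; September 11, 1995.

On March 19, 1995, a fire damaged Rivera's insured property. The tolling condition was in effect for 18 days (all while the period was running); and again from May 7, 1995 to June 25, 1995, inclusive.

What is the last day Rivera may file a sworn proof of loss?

October 13, 1995

140 days after March 19, 1995 is August 6, 1995.
Tolling adds 18 days: August 6, 1995 + 18 days = August 24, 1995.
From May 7, 1995 through June 25, 1995 inclusive is 50 days; tolling adds 50 days: August 24, 1995 + 50 days = October 13, 1995.
October 13, 1995 is a Friday and not a day on which the insurer's offices are closed, so no extension applies.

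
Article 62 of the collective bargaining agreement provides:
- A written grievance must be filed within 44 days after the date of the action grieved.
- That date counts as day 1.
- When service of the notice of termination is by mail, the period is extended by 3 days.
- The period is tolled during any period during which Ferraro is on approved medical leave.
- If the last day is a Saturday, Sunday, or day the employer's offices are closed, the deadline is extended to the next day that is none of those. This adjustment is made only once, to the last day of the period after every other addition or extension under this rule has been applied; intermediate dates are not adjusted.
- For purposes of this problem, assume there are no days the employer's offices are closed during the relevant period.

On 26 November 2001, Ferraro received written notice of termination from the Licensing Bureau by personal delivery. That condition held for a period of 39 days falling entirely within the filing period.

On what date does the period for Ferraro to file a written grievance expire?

February 18, 2002

Counting 26 November 2001 as day 1, day 44 is January 8, 2002.
Service was not by mail, so no mail extension applies.
Tolling adds 39 days: January 8, 2002 + 39 days = February 16, 2002.
February 16, 2002 is Saturday; February 17, 2002 is Sunday. The next qualifying day is February 18, 2002.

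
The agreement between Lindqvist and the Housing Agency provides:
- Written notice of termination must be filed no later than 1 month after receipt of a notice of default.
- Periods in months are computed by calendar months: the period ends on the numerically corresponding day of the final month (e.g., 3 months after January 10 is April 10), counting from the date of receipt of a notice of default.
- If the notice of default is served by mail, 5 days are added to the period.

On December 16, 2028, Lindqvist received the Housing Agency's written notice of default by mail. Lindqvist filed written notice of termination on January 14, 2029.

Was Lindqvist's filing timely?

Yes

1 month after December 16, 2028 is January 16, 2029.
Service was by mail, adding 5 days: January 16, 2029 + 5 days = January 21, 2029.
The deadline is January 21, 2029; the filing on January 14, 2029 is on or before that date.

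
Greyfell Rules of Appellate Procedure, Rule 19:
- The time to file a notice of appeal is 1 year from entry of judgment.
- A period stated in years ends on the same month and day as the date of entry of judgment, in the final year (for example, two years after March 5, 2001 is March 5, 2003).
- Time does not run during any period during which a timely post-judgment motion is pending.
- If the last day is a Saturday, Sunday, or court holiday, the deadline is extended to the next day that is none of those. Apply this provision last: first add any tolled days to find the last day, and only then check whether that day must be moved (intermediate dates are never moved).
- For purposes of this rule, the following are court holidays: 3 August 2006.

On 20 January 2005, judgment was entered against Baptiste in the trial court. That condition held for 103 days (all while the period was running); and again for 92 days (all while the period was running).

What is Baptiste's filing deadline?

August 4, 2006

1 year after 20 January 2005 is January 20, 2006.
Tolling adds 103 days: January 20, 2006 + 103 days = May 3, 2006.
Tolling adds 92 days: May 3, 2006 + 92 days = August 3, 2006.
August 3, 2006 is a listed holiday. The next qualifying day is August 4, 2006.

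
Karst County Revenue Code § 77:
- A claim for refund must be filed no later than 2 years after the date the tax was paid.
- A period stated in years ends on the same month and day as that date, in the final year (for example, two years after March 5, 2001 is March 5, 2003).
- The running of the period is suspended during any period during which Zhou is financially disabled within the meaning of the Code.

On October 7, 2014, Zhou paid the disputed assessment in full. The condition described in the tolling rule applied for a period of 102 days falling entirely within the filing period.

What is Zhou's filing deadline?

January 17, 2017

2 years after October 7, 2014 is October 7, 2016.
Tolling adds 102 days: October 7, 2016 + 102 days = January 17, 2017.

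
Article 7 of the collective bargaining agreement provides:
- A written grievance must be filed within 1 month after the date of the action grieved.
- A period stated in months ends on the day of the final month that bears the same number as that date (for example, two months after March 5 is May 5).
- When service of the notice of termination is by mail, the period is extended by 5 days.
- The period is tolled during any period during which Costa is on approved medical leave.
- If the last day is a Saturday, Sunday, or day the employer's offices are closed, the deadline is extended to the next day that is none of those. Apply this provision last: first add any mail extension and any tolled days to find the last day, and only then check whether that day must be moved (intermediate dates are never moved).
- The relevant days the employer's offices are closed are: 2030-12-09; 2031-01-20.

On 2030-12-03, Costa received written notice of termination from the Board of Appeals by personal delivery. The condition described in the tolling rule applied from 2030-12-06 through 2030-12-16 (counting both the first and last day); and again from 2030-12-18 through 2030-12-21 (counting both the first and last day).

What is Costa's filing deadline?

January 21, 2031

1 month after 2030-12-03 is January 3, 2031.
Service was not by mail, so no mail extension applies.
From December 6, 2030 through December 16, 2030 inclusive is 11 days; tolling adds 11 days: January 3, 2031 + 11 days = January 14, 2031.
From December 18, 2030 through December 21, 2030 inclusive is 4 days; tolling adds 4 days: January 14, 2031 + 4 days = January 18, 2031.
January 18, 2031 is Saturday; January 19, 2031 is Sunday; January 20, 2031 is a listed holiday. The next qualifying day is January 21, 2031.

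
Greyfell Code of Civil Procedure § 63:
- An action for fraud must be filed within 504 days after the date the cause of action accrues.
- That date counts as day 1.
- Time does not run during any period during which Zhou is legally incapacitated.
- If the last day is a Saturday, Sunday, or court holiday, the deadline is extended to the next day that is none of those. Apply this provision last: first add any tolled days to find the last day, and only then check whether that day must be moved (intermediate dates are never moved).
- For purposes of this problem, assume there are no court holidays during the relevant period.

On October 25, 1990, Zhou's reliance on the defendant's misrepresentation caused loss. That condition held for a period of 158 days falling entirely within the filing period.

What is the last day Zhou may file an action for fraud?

August 17, 1992

Counting October 25, 1990 as day 1, day 504 is March 11, 1992.
Tolling adds 158 days: March 11, 1992 + 158 days = August 16, 1992.
August 16, 1992 is Sunday. The next qualifying day is August 17, 1992.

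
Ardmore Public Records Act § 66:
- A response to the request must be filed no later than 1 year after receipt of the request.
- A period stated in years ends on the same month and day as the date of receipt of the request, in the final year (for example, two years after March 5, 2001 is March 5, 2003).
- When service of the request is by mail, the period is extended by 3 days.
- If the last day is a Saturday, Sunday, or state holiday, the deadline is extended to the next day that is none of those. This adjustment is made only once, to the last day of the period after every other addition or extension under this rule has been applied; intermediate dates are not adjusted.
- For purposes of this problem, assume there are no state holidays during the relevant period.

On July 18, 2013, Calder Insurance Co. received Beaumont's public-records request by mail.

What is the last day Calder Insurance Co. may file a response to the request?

July 21, 2014

1 year after July 18, 2013 is July 18, 2014.
Service was by mail, adding 3 days: July 18, 2014 + 3 days = July 21, 2014.
July 21, 2014 is a Monday and not a state holiday, so no extension applies.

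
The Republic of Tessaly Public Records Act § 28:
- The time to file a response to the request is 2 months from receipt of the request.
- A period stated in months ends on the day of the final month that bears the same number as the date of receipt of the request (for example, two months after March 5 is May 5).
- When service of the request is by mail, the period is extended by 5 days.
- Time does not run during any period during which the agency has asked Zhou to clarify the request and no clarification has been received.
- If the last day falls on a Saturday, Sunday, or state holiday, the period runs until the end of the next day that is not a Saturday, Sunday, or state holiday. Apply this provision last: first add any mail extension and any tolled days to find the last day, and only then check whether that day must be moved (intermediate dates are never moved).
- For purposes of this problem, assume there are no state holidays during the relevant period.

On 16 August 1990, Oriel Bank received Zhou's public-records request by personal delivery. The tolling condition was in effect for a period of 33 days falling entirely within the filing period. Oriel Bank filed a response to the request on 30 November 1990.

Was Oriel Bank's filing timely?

2 months after 16 August 1990 is October 16, 1990.
Service was not by mail, so no mail extension applies.
Tolling adds 33 days: October 16, 1990 + 33 days = November 18, 1990.
November 18, 1990 is Sunday. The next qualifying day is November 19, 1990.
The deadline is November 19, 1990; the filing on November 30, 1990 is after that date.

No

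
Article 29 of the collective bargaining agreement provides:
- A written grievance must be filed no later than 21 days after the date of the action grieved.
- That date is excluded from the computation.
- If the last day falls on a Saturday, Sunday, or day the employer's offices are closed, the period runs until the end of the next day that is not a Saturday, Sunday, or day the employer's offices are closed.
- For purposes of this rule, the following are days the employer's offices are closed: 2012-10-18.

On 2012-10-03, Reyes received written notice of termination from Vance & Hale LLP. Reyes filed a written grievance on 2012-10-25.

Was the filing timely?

21 days after 2012-10-03 is October 24, 2012.
October 24, 2012 is a Wednesday and not a day the employer's offices are closed, so no extension applies.
The deadline is October 24, 2012; the filing on October 25, 2012 is after that date.

No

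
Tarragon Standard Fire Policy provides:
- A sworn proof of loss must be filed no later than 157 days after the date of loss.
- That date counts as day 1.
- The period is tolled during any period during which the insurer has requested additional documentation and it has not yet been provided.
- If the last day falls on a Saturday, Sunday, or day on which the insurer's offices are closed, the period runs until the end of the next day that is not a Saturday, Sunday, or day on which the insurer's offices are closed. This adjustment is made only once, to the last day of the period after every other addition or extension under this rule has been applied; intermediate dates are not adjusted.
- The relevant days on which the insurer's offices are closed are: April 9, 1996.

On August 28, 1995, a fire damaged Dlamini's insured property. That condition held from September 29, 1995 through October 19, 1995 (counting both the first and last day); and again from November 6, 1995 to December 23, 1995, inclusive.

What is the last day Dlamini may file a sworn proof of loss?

April 10, 1996

Counting August 28, 1995 as day 1, day 157 is January 31, 1996.
From September 29, 1995 through October 19, 1995 inclusive is 21 days; tolling adds 21 days: January 31, 1996 + 21 days = February 21, 1996.
From November 6, 1995 through December 23, 1995 inclusive is 48 days; tolling adds 48 days: February 21, 1996 + 48 days = April 9, 1996.
April 9, 1996 is a listed holiday. The next qualifying day is April 10, 1996.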